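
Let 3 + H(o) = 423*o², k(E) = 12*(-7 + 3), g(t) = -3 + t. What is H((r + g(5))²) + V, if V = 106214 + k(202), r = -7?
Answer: 370538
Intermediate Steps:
k(E) = -48 (k(E) = 12*(-4) = -48)
H(o) = -3 + 423*o²
V = 106166 (V = 106214 - 48 = 106166)
H((r + g(5))²) + V = (-3 + 423*((-7 + (-3 + 5))²)²) + 106166 = (-3 + 423*((-7 + 2)²)²) + 106166 = (-3 + 423*((-5)²)²) + 106166 = (-3 + 423*25²) + 106166 = (-3 + 423*625) + 106166 = (-3 + 264375) + 106166 = 264372 + 106166 = 370538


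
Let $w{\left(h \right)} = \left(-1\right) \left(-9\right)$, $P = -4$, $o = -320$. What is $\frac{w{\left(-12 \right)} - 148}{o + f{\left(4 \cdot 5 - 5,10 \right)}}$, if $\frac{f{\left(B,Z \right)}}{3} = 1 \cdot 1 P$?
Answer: $\frac{139}{332} \approx 0.41867$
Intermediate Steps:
$f{\left(B,Z \right)} = -12$ ($f{\left(B,Z \right)} = 3 \cdot 1 \cdot 1 \left(-4\right) = 3 \cdot 1 \left(-4\right) = 3 \left(-4\right) = -12$)
$w{\left(h \right)} = 9$
$\frac{w{\left(-12 \right)} - 148}{o + f{\left(4 \cdot 5 - 5,10 \right)}} = \frac{9 - 148}{-320 - 12} = - \frac{139}{-332} = \left(-139\right) \left(- \frac{1}{332}\right) = \frac{139}{332}$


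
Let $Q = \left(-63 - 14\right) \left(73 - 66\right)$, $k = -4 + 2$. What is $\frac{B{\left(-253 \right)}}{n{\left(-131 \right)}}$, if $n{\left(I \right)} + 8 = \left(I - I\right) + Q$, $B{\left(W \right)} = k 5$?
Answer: $\frac{10}{547} \approx 0.018282$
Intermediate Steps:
$k = -2$
$Q = -539$ ($Q = \left(-77\right) 7 = -539$)
$B{\left(W \right)} = -10$ ($B{\left(W \right)} = \left(-2\right) 5 = -10$)
$n{\left(I \right)} = -547$ ($n{\left(I \right)} = -8 + \left(\left(I - I\right) - 539\right) = -8 + \left(0 - 539\right) = -8 - 539 = -547$)
$\frac{B{\left(-253 \right)}}{n{\left(-131 \right)}} = - \frac{10}{-547} = \left(-10\right) \left(- \frac{1}{547}\right) = \frac{10}{547}$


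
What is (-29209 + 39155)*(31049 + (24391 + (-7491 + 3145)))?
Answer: 508180924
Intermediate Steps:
(-29209 + 39155)*(31049 + (24391 + (-7491 + 3145))) = 9946*(31049 + (24391 - 4346)) = 9946*(31049 + 20045) = 9946*51094 = 508180924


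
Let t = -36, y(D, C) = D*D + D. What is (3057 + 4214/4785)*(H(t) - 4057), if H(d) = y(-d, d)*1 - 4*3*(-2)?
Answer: -39520921259/4785 ≈ -8.2593e+6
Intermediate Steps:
y(D, C) = D + D**2 (y(D, C) = D**2 + D = D + D**2)
H(d) = 24 - d*(1 - d) (H(d) = ((-d)*(1 - d))*1 - 4*3*(-2) = -d*(1 - d)*1 - 12*(-2) = -d*(1 - d) + 24 = 24 - d*(1 - d))
(3057 + 4214/4785)*(H(t) - 4057) = (3057 + 4214/4785)*((24 - 36*(-1 - 36)) - 4057) = (3057 + 4214*(1/4785))*((24 - 36*(-37)) - 4057) = (3057 + 4214/4785)*((24 + 1332) - 4057) = 14631959*(1356 - 4057)/4785 = (14631959/4785)*(-2701) = -39520921259/4785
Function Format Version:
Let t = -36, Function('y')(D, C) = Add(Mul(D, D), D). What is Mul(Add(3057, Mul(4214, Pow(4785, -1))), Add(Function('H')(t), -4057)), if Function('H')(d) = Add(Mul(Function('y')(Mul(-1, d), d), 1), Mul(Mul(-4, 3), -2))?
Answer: Rational(-39520921259, 4785) ≈ -8.2593e+6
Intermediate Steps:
Function('y')(D, C) = Add(D, Pow(D, 2)) (Function('y')(D, C) = Add(Pow(D, 2), D) = Add(D, Pow(D, 2)))
Function('H')(d) = Add(24, Mul(-1, d, Add(1, Mul(-1, d)))) (Function('H')(d) = Add(Mul(Mul(Mul(-1, d), Add(1, Mul(-1, d))), 1), Mul(Mul(-4, 3), -2)) = Add(Mul(Mul(-1, d, Add(1, Mul(-1, d))), 1), Mul(-12, -2)) = Add(Mul(-1, d, Add(1, Mul(-1, d))), 24) = Add(24, Mul(-1, d, Add(1, Mul(-1, d)))))
Mul(Add(3057, Mul(4214, Pow(4785, -1))), Add(Function('H')(t), -4057)) = Mul(Add(3057, Mul(4214, Pow(4785, -1))), Add(Add(24, Mul(-36, Add(-1, -36))), -4057)) = Mul(Add(3057, Mul(4214, Rational(1, 4785))), Add(Add(24, Mul(-36, -37)), -4057)) = Mul(Add(3057, Rational(4214, 4785)), Add(Add(24, 1332), -4057)) = Mul(Rational(14631959, 4785), Add(1356, -4057)) = Mul(Rational(14631959, 4785), -2701) = Rational(-39520921259, 4785)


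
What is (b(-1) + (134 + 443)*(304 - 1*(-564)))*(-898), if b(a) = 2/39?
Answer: -17540280188/39 ≈ -4.4975e+8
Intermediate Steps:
b(a) = 2/39 (b(a) = 2*(1/39) = 2/39)
(b(-1) + (134 + 443)*(304 - 1*(-564)))*(-898) = (2/39 + (134 + 443)*(304 - 1*(-564)))*(-898) = (2/39 + 577*(304 + 564))*(-898) = (2/39 + 577*868)*(-898) = (2/39 + 500836)*(-898) = (19532606/39)*(-898) = -17540280188/39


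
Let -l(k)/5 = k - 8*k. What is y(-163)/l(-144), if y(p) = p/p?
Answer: -1/5040 ≈ -0.00019841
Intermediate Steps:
y(p) = 1
l(k) = 35*k (l(k) = -5*(k - 8*k) = -(-35)*k = 35*k)
y(-163)/l(-144) = 1/(35*(-144)) = 1/(-5040) = 1*(-1/5040) = -1/5040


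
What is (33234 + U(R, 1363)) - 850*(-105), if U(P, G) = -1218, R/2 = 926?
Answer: 121266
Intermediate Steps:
R = 1852 (R = 2*926 = 1852)
(33234 + U(R, 1363)) - 850*(-105) = (33234 - 1218) - 850*(-105) = 32016 + 89250 = 121266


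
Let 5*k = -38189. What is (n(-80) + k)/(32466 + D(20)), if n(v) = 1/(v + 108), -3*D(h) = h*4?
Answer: -3207861/13624520 ≈ -0.23545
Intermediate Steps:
k = -38189/5 (k = (⅕)*(-38189) = -38189/5 ≈ -7637.8)
D(h) = -4*h/3 (D(h) = -h*4/3 = -4*h/3)
n(v) = 1/(108 + v)
(n(-80) + k)/(32466 + D(20)) = (1/(108 - 80) - 38189/5)/(32466 - 4/3*20) = (1/28 - 38189/5)/(32466 - 80/3) = (1/28 - 38189/5)/(97318/3) = -1069287/140*3/97318 = -3207861/13624520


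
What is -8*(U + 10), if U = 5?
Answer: -120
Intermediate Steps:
-8*(U + 10) = -8*(5 + 10) = -8*15 = -120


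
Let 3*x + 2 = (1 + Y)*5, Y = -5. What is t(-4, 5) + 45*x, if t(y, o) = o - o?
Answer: -330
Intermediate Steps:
x = -22/3 (x = -⅔ + ((1 - 5)*5)/3 = -⅔ + (-4*5)/3 = -⅔ + (⅓)*(-20) = -⅔ - 20/3 = -22/3 ≈ -7.3333)
t(y, o) = 0
t(-4, 5) + 45*x = 0 + 45*(-22/3) = 0 - 330 = -330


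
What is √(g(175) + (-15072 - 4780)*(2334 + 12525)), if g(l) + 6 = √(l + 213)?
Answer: √(-294980874 + 2*√97) ≈ 17175.0*I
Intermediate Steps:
g(l) = -6 + √(213 + l) (g(l) = -6 + √(l + 213) = -6 + √(213 + l))
√(g(175) + (-15072 - 4780)*(2334 + 12525)) = √((-6 + √(213 + 175)) + (-15072 - 4780)*(2334 + 12525)) = √((-6 + √388) - 19852*14859) = √((-6 + 2*√97) - 294980868) = √(-294980874 + 2*√97)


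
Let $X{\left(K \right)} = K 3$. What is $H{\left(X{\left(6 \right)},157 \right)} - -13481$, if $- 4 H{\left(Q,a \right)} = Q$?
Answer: $\frac{26953}{2} \approx 13477.0$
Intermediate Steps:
$X{\left(K \right)} = 3 K$
$H{\left(Q,a \right)} = - \frac{Q}{4}$
$H{\left(X{\left(6 \right)},157 \right)} - -13481 = - \frac{3 \cdot 6}{4} - -13481 = \left(- \frac{1}{4}\right) 18 + 13481 = - \frac{9}{2} + 13481 = \frac{26953}{2}$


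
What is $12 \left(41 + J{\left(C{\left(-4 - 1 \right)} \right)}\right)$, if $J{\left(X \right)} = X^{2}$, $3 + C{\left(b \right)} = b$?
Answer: $1260$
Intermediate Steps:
$C{\left(b \right)} = -3 + b$
$12 \left(41 + J{\left(C{\left(-4 - 1 \right)} \right)}\right) = 12 \left(41 + \left(-3 - 5\right)^{2}\right) = 12 \left(41 + \left(-8\right)^{2}\right) = 12 \left(41 + 64\right) = 12 \cdot 105 = 1260$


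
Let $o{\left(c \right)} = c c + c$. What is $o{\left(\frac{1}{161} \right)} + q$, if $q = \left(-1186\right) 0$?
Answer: $\frac{162}{25921} \approx 0.0062498$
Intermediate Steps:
$q = 0$
$o{\left(c \right)} = c + c^{2}$ ($o{\left(c \right)} = c^{2} + c = c + c^{2}$)
$o{\left(\frac{1}{161} \right)} + q = \frac{1 + \frac{1}{161}}{161} + 0 = \frac{1}{161} \cdot \frac{162}{161} + 0 = \frac{162}{25921} + 0 = \frac{162}{25921}$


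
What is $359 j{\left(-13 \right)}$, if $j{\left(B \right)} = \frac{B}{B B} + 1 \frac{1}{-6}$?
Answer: $- \frac{6821}{78} \approx -87.449$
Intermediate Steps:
$j{\left(B \right)} = - \frac{1}{6} + \frac{1}{B}$ ($j{\left(B \right)} = \frac{B}{B^{2}} + 1 \left(- \frac{1}{6}\right) = \frac{B}{B^{2}} - \frac{1}{6} = \frac{1}{B} - \frac{1}{6} = - \frac{1}{6} + \frac{1}{B}$)
$359 j{\left(-13 \right)} = 359 \frac{6 - -13}{6 \left(-13\right)} = 359 \cdot \frac{1}{6} \left(- \frac{1}{13}\right) \left(6 + 13\right) = 359 \cdot \frac{1}{6} \left(- \frac{1}{13}\right) 19 = 359 \left(- \frac{19}{78}\right) = - \frac{6821}{78}$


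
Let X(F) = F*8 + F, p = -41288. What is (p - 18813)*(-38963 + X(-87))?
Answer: 2388774346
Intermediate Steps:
X(F) = 9*F (X(F) = 8*F + F = 9*F)
(p - 18813)*(-38963 + X(-87)) = (-41288 - 18813)*(-38963 + 9*(-87)) = -60101*(-38963 - 783) = -60101*(-39746) = 2388774346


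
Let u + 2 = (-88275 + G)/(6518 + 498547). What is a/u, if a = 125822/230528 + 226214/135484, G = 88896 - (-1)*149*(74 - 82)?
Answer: -4368529971696825/3945884792407744 ≈ -1.1071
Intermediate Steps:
G = 87704 (G = 88896 - (-1)*149*(-8) = 88896 - (-1)*(-1192) = 88896 - 1*1192 = 88896 - 1192 = 87704)
a = 8649441105/3904106944 (a = 125822*(1/230528) + 226214*(1/135484) = 62911/115264 + 113107/67742 = 8649441105/3904106944 ≈ 2.2155)
u = -1010701/505065 (u = -2 + (-88275 + 87704)/(6518 + 498547) = -2 - 571/505065 = -1010701/505065 ≈ -2.0011)
a/u = 8649441105/(3904106944*(-1010701/505065)) = (8649441105/3904106944)*(-505065/1010701) = -4368529971696825/3945884792407744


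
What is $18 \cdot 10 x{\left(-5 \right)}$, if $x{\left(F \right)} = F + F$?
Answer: $-1800$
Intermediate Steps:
$x{\left(F \right)} = 2 F$
$18 \cdot 10 x{\left(-5 \right)} = 18 \cdot 10 \cdot 2 \left(-5\right) = 180 \left(-10\right) = -1800$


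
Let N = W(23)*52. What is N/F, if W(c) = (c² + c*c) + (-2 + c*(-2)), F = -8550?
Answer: -5252/855 ≈ -6.1427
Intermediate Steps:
W(c) = -2 - 2*c + 2*c² (W(c) = (c² + c²) + (-2 - 2*c) = 2*c² + (-2 - 2*c) = -2 - 2*c + 2*c²)
N = 52520 (N = (-2 - 2*23 + 2*23²)*52 = (-2 - 46 + 2*529)*52 = (-2 - 46 + 1058)*52 = 1010*52 = 52520)
N/F = 52520/(-8550) = 52520*(-1/8550) = -5252/855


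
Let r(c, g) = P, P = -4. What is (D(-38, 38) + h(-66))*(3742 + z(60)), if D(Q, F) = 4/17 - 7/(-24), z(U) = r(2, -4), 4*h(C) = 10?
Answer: 769405/68 ≈ 11315.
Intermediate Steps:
r(c, g) = -4
h(C) = 5/2 (h(C) = (¼)*10 = 5/2)
z(U) = -4
D(Q, F) = 215/408 (D(Q, F) = 4*(1/17) - 7*(-1/24) = 4/17 + 7/24 = 215/408)
(D(-38, 38) + h(-66))*(3742 + z(60)) = (215/408 + 5/2)*(3742 - 4) = (1235/408)*3738 = 769405/68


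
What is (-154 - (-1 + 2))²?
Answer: 24025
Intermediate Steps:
(-154 - (-1 + 2))² = (-154 - 1*1)² = (-154 - 1)² = (-155)² = 24025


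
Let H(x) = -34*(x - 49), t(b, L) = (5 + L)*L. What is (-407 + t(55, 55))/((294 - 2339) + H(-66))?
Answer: 2893/1865 ≈ 1.5512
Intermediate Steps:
t(b, L) = L*(5 + L)
H(x) = 1666 - 34*x (H(x) = -34*(-49 + x) = 1666 - 34*x)
(-407 + t(55, 55))/((294 - 2339) + H(-66)) = (-407 + 55*(5 + 55))/((294 - 2339) + (1666 - 34*(-66))) = (-407 + 55*60)/(-2045 + (1666 + 2244)) = (-407 + 3300)/(-2045 + 3910) = 2893/1865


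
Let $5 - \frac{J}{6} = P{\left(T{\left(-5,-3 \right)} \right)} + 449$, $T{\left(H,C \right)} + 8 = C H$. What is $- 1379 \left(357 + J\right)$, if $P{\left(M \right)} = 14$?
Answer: $3297189$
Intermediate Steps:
$T{\left(H,C \right)} = -8 + C H$
$J = -2748$ ($J = 30 - 6 \left(14 + 449\right) = 30 - 2778 = -2748$)
$- 1379 \left(357 + J\right) = - 1379 \left(357 - 2748\right) = \left(-1379\right) \left(-2391\right) = 3297189$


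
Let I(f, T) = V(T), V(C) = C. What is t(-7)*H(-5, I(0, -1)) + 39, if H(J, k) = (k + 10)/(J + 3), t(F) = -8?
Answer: 75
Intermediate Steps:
I(f, T) = T
H(J, k) = (10 + k)/(3 + J)
t(-7)*H(-5, I(0, -1)) + 39 = -8*(10 - 1)/(3 - 5) + 39 = -8*9/(-2) + 39 = -(-4)*9 + 39 = -8*(-9/2) + 39 = 36 + 39 = 75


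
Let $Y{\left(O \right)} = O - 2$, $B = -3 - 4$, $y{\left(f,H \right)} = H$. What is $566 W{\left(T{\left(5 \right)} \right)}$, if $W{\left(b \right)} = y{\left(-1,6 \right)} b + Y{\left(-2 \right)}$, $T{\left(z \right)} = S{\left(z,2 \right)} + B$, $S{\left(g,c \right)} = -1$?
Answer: $-29432$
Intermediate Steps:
$B = -7$ ($B = -3 - 4 = -7$)
$T{\left(z \right)} = -8$ ($T{\left(z \right)} = -1 - 7 = -8$)
$Y{\left(O \right)} = -2 + O$
$W{\left(b \right)} = -4 + 6 b$ ($W{\left(b \right)} = 6 b - 4 = -4 + 6 b$)
$566 W{\left(T{\left(5 \right)} \right)} = 566 \left(-4 + 6 \left(-8\right)\right) = 566 \left(-4 - 48\right) = 566 \left(-52\right) = -29432$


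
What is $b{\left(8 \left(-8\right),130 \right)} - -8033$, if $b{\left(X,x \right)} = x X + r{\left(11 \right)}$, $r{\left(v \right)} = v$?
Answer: $-276$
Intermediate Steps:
$b{\left(X,x \right)} = 11 + X x$ ($b{\left(X,x \right)} = x X + 11 = X x + 11 = 11 + X x$)
$b{\left(8 \left(-8\right),130 \right)} - -8033 = \left(11 + 8 \left(-8\right) 130\right) - -8033 = \left(11 - 8320\right) + 8033 = -8309 + 8033 = -276$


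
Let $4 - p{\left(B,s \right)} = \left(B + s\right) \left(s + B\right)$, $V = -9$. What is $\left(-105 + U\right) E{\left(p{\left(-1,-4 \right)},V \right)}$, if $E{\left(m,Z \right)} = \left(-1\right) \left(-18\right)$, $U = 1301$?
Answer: $21528$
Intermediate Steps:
$p{\left(B,s \right)} = 4 - \left(B + s\right)^{2}$ ($p{\left(B,s \right)} = 4 - \left(B + s\right) \left(s + B\right) = 4 - \left(B + s\right) \left(B + s\right) = 4 - \left(B + s\right)^{2}$)
$E{\left(m,Z \right)} = 18$
$\left(-105 + U\right) E{\left(p{\left(-1,-4 \right)},V \right)} = \left(-105 + 1301\right) 18 = 1196 \cdot 18 = 21528$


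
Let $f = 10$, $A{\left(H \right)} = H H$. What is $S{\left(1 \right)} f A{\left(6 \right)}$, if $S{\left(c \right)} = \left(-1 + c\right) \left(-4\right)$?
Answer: $0$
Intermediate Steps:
$S{\left(c \right)} = 4 - 4 c$
$A{\left(H \right)} = H^{2}$
$S{\left(1 \right)} f A{\left(6 \right)} = \left(4 - 4\right) 10 \cdot 6^{2} = \left(4 - 4\right) 10 \cdot 36 = 0 \cdot 10 \cdot 36 = 0 \cdot 36 = 0$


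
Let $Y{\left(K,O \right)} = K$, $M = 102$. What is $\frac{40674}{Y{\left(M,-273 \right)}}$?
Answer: $\frac{6779}{17} \approx 398.76$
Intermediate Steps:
$\frac{40674}{Y{\left(M,-273 \right)}} = \frac{40674}{102} = 40674 \cdot \frac{1}{102} = \frac{6779}{17}$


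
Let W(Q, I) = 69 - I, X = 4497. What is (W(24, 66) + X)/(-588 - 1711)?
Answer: -4500/2299 ≈ -1.9574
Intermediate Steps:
(W(24, 66) + X)/(-588 - 1711) = ((69 - 1*66) + 4497)/(-588 - 1711) = ((69 - 66) + 4497)/(-2299) = (3 + 4497)*(-1/2299) = 4500*(-1/2299) = -4500/2299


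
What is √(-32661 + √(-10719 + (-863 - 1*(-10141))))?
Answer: √(-32661 + I*√1441) ≈ 0.105 + 180.72*I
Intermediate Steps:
√(-32661 + √(-10719 + (-863 - 1*(-10141)))) = √(-32661 + √(-10719 + (-863 + 10141))) = √(-32661 + √(-10719 + 9278)) = √(-32661 + √(-1441)) = √(-32661 + I*√1441)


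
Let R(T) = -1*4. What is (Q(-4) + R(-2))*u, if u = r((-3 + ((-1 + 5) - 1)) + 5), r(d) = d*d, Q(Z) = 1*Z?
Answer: -200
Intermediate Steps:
Q(Z) = Z
R(T) = -4
r(d) = d²
u = 25 (u = ((-3 + ((-1 + 5) - 1)) + 5)² = ((-3 + (4 - 1)) + 5)² = ((-3 + 3) + 5)² = (0 + 5)² = 5² = 25)
(Q(-4) + R(-2))*u = (-4 - 4)*25 = -8*25 = -200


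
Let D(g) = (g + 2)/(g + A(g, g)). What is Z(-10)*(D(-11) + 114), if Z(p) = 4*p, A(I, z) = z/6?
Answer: -353280/77 ≈ -4588.1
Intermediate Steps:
A(I, z) = z/6 (A(I, z) = z*(⅙) = z/6)
D(g) = 6*(2 + g)/(7*g) (D(g) = (g + 2)/(g + g/6) = (2 + g)/((7*g/6)) = (2 + g)*(6/(7*g)) = 6*(2 + g)/(7*g))
Z(-10)*(D(-11) + 114) = (4*(-10))*((6/7)*(2 - 11)/(-11) + 114) = -40*((6/7)*(-1/11)*(-9) + 114) = -40*(54/77 + 114) = -40*8832/77 = -353280/77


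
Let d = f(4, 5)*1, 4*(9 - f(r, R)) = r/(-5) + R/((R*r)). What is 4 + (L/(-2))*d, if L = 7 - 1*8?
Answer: 1371/160 ≈ 8.5688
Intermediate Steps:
L = -1 (L = 7 - 8 = -1)
f(r, R) = 9 - 1/(4*r) + r/20 (f(r, R) = 9 - (r/(-5) + R/((R*r)))/4 = 9 - (r*(-1/5) + R*(1/(R*r)))/4 = 9 - (-r/5 + 1/r)/4 = 9 - (1/r - r/5)/4 = 9 + (-1/(4*r) + r/20) = 9 - 1/(4*r) + r/20)
d = 731/80 (d = ((1/20)*(-5 + 4*(180 + 4))/4)*1 = ((1/20)*(1/4)*(-5 + 4*184))*1 = ((1/20)*(1/4)*(-5 + 736))*1 = ((1/20)*(1/4)*731)*1 = (731/80)*1 = 731/80 ≈ 9.1375)
4 + (L/(-2))*d = 4 - 1/(-2)*(731/80) = 4 - 1*(-1/2)*(731/80) = 4 + (1/2)*(731/80) = 4 + 731/160 = 1371/160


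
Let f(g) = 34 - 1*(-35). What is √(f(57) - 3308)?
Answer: I*√3239 ≈ 56.912*I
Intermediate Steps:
f(g) = 69 (f(g) = 34 + 35 = 69)
√(f(57) - 3308) = √(69 - 3308) = √(-3239) = I*√3239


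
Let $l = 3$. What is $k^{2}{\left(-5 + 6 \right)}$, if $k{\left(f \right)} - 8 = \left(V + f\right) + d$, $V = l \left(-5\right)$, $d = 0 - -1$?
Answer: $25$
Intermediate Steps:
$d = 1$ ($d = 0 + 1 = 1$)
$V = -15$ ($V = 3 \left(-5\right) = -15$)
$k{\left(f \right)} = -6 + f$ ($k{\left(f \right)} = 8 + \left(\left(-15 + f\right) + 1\right) = 8 + \left(-14 + f\right) = -6 + f$)
$k^{2}{\left(-5 + 6 \right)} = \left(-6 + \left(-5 + 6\right)\right)^{2} = \left(-6 + 1\right)^{2} = \left(-5\right)^{2} = 25$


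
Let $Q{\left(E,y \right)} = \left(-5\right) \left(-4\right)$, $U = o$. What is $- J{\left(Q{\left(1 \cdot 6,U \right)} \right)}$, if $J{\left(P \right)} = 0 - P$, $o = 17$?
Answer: $20$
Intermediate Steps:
$U = 17$
$Q{\left(E,y \right)} = 20$
$J{\left(P \right)} = - P$
$- J{\left(Q{\left(1 \cdot 6,U \right)} \right)} = - \left(-1\right) 20 = \left(-1\right) \left(-20\right) = 20$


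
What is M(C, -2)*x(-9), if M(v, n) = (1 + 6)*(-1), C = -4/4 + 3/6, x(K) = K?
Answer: 63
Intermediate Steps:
C = -½ (C = -4*¼ + 3*(⅙) = -1 + ½ = -½ ≈ -0.50000)
M(v, n) = -7 (M(v, n) = 7*(-1) = -7)
M(C, -2)*x(-9) = -7*(-9) = 63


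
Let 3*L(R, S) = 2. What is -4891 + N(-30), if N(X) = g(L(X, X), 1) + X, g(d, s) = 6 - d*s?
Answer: -14747/3 ≈ -4915.7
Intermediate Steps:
L(R, S) = 2/3 (L(R, S) = (1/3)*2 = 2/3)
g(d, s) = 6 - d*s
N(X) = 16/3 + X (N(X) = (6 - 1*2/3*1) + X = (6 - 2/3) + X = 16/3 + X)
-4891 + N(-30) = -4891 + (16/3 - 30) = -4891 - 74/3 = -14747/3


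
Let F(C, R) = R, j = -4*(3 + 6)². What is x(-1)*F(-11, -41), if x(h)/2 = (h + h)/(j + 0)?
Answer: -41/81 ≈ -0.50617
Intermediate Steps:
j = -324 (j = -4*9² = -4*81 = -324)
x(h) = -h/81 (x(h) = 2*((h + h)/(-324 + 0)) = 2*((2*h)/(-324)) = 2*((2*h)*(-1/324)) = 2*(-h/162) = -h/81)
x(-1)*F(-11, -41) = -1/81*(-1)*(-41) = (1/81)*(-41) = -41/81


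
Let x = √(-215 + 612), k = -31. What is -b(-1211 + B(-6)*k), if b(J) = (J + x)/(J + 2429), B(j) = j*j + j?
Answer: 2141/288 - √397/288 ≈ 7.3648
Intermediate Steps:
x = √397 ≈ 19.925
B(j) = j + j² (B(j) = j² + j = j + j²)
b(J) = (J + √397)/(2429 + J) (b(J) = (J + √397)/(J + 2429) = (J + √397)/(2429 + J))
-b(-1211 + B(-6)*k) = -((-1211 - 6*(1 - 6)*(-31)) + √397)/(2429 + (-1211 - 6*(1 - 6)*(-31))) = -((-1211 - 6*(-5)*(-31)) + √397)/(2429 + (-1211 - 6*(-5)*(-31))) = -((-1211 + 30*(-31)) + √397)/(2429 + (-1211 + 30*(-31))) = -((-1211 - 930) + √397)/(2429 + (-1211 - 930)) = -(-2141 + √397)/(2429 - 2141) = -(-2141 + √397)/288 = -(-2141/288 + √397/288) = 2141/288 - √397/288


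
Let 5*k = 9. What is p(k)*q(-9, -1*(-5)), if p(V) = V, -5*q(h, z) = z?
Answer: -9/5 ≈ -1.8000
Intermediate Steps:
q(h, z) = -z/5
k = 9/5 (k = (⅕)*9 = 9/5 ≈ 1.8000)
p(k)*q(-9, -1*(-5)) = 9*(-(-1)*(-5)/5)/5 = 9*(-⅕*5)/5 = (9/5)*(-1) = -9/5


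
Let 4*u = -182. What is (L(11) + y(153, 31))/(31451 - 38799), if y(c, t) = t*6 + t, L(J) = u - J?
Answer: -321/14696 ≈ -0.021843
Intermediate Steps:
u = -91/2 (u = (¼)*(-182) = -91/2 ≈ -45.500)
L(J) = -91/2 - J
y(c, t) = 7*t (y(c, t) = 6*t + t = 7*t)
(L(11) + y(153, 31))/(31451 - 38799) = ((-91/2 - 1*11) + 7*31)/(31451 - 38799) = ((-91/2 - 11) + 217)/(-7348) = (-113/2 + 217)*(-1/7348) = (321/2)*(-1/7348) = -321/14696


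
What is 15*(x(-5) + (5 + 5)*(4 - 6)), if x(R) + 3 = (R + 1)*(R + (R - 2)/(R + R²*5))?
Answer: -83/2 ≈ -41.500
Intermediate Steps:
x(R) = -3 + (1 + R)*(R + (-2 + R)/(R + 5*R²)) (x(R) = -3 + (R + 1)*(R + (R - 2)/(R + R²*5)) = -3 + (1 + R)*(R + (-2 + R)/(R + 5*R²)))
15*(x(-5) + (5 + 5)*(4 - 6)) = 15*((-2 - 13*(-5)² - 4*(-5) + 5*(-5)⁴ + 6*(-5)³)/((-5)*(1 + 5*(-5))) + (5 + 5)*(4 - 6)) = 15*(-(-2 - 13*25 + 20 + 5*625 + 6*(-125))/(5*(1 - 25)) + 10*(-2)) = 15*(-⅕*(-2 - 325 + 20 + 3125 - 750)/(-24) - 20) = 15*(-⅕*(-1/24)*2068 - 20) = 15*(517/30 - 20) = 15*(-83/30) = -83/2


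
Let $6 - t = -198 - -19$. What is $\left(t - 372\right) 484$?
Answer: $-90508$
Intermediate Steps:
$t = 185$ ($t = 6 - \left(-198 - -19\right) = 6 - \left(-198 + 19\right) = 6 - -179 = 6 + 179 = 185$)
$\left(t - 372\right) 484 = \left(185 - 372\right) 484 = \left(-187\right) 484 = -90508$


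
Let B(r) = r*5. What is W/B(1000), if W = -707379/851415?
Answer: -235793/1419025000 ≈ -0.00016617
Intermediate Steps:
B(r) = 5*r
W = -235793/283805 (W = -707379*1/851415 = -235793/283805 ≈ -0.83083)
W/B(1000) = -235793/(283805*(5*1000)) = -235793/283805/5000 = -235793/283805*1/5000 = -235793/1419025000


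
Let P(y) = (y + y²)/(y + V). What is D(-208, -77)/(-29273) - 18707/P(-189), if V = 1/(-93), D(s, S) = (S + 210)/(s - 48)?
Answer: 13107595561037/131720069376 ≈ 99.511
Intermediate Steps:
D(s, S) = (210 + S)/(-48 + s)
V = -1/93 ≈ -0.010753
P(y) = (y + y²)/(-1/93 + y) (P(y) = (y + y²)/(y - 1/93) = (y + y²)/(-1/93 + y))
D(-208, -77)/(-29273) - 18707/P(-189) = ((210 - 77)/(-48 - 208))/(-29273) - 18707*(-(-1 + 93*(-189))/(17577*(1 - 189))) = (133/(-256))*(-1/29273) - 18707/(93*(-189)*(-188)/(-1 - 17577)) = -1/256*133*(-1/29273) - 18707/(93*(-189)*(-188)/(-17578)) = -133/256*(-1/29273) - 18707/(93*(-189)*(-1/17578)*(-188)) = 133/7493888 - 18707/(-35154/187) = 133/7493888 - 18707*(-187/35154) = 133/7493888 + 3498209/35154 = 13107595561037/131720069376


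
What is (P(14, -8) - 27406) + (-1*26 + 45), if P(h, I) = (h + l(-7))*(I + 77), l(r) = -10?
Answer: -27111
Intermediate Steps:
P(h, I) = (-10 + h)*(77 + I) (P(h, I) = (h - 10)*(I + 77) = (-10 + h)*(77 + I))
(P(14, -8) - 27406) + (-1*26 + 45) = ((-770 - 10*(-8) + 77*14 - 8*14) - 27406) + (-1*26 + 45) = ((-770 + 80 + 1078 - 112) - 27406) + (-26 + 45) = (276 - 27406) + 19 = -27130 + 19 = -27111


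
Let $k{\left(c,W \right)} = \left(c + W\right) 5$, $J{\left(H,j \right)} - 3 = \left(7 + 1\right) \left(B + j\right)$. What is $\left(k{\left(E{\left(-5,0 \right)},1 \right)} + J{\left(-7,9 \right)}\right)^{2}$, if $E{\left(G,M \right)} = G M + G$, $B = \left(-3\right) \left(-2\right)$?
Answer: $10609$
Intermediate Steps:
$B = 6$
$J{\left(H,j \right)} = 51 + 8 j$ ($J{\left(H,j \right)} = 3 + \left(7 + 1\right) \left(6 + j\right) = 3 + 8 \left(6 + j\right) = 3 + \left(48 + 8 j\right) = 51 + 8 j$)
$E{\left(G,M \right)} = G + G M$
$k{\left(c,W \right)} = 5 W + 5 c$ ($k{\left(c,W \right)} = \left(W + c\right) 5 = 5 W + 5 c$)
$\left(k{\left(E{\left(-5,0 \right)},1 \right)} + J{\left(-7,9 \right)}\right)^{2} = \left(\left(5 \cdot 1 + 5 \left(- 5 \left(1 + 0\right)\right)\right) + \left(51 + 8 \cdot 9\right)\right)^{2} = \left(\left(5 + 5 \left(\left(-5\right) 1\right)\right) + \left(51 + 72\right)\right)^{2} = \left(\left(5 + 5 \left(-5\right)\right) + 123\right)^{2} = \left(\left(5 - 25\right) + 123\right)^{2} = \left(-20 + 123\right)^{2} = 103^{2} = 10609$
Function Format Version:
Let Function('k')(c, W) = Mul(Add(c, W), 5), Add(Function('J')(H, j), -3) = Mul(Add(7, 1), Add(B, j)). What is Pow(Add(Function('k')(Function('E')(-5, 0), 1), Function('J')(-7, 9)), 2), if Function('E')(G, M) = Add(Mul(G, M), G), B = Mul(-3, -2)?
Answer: 10609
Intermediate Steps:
B = 6
Function('J')(H, j) = Add(51, Mul(8, j)) (Function('J')(H, j) = Add(3, Mul(Add(7, 1), Add(6, j))) = Add(3, Mul(8, Add(6, j))) = Add(3, Add(48, Mul(8, j))) = Add(51, Mul(8, j)))
Function('E')(G, M) = Add(G, Mul(G, M))
Function('k')(c, W) = Add(Mul(5, W), Mul(5, c)) (Function('k')(c, W) = Mul(Add(W, c), 5) = Add(Mul(5, W), Mul(5, c)))
Pow(Add(Function('k')(Function('E')(-5, 0), 1), Function('J')(-7, 9)), 2) = Pow(Add(Add(Mul(5, 1), Mul(5, Mul(-5, Add(1, 0)))), Add(51, Mul(8, 9))), 2) = Pow(Add(Add(5, Mul(5, Mul(-5, 1))), Add(51, 72)), 2) = Pow(Add(Add(5, Mul(5, -5)), 123), 2) = Pow(Add(Add(5, -25), 123), 2) = Pow(Add(-20, 123), 2) = Pow(103, 2) = 10609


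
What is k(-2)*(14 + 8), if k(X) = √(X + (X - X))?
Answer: 22*I*√2 ≈ 31.113*I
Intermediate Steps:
k(X) = √X (k(X) = √(X + 0) = √X)
k(-2)*(14 + 8) = √(-2)*(14 + 8) = (I*√2)*22 = 22*I*√2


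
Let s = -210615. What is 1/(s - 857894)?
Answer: -1/1068509 ≈ -9.3588e-7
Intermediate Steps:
1/(s - 857894) = 1/(-210615 - 857894) = 1/(-1068509) = -1/1068509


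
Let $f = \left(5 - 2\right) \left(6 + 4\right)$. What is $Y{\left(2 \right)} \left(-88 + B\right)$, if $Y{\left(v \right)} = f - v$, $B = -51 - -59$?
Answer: $-2240$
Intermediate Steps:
$f = 30$ ($f = 3 \cdot 10 = 30$)
$B = 8$ ($B = -51 + 59 = 8$)
$Y{\left(v \right)} = 30 - v$
$Y{\left(2 \right)} \left(-88 + B\right) = \left(30 - 2\right) \left(-88 + 8\right) = \left(30 - 2\right) \left(-80\right) = 28 \left(-80\right) = -2240$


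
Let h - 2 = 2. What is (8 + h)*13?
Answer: 156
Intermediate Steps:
h = 4 (h = 2 + 2 = 4)
(8 + h)*13 = (8 + 4)*13 = 12*13 = 156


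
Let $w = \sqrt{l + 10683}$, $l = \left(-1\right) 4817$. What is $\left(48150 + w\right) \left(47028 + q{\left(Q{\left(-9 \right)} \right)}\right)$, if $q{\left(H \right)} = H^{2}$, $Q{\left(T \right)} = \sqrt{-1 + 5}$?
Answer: $2264590800 + 47032 \sqrt{5866} \approx 2.2682 \cdot 10^{9}$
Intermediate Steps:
$l = -4817$
$w = \sqrt{5866}$ ($w = \sqrt{-4817 + 10683} = \sqrt{5866} \approx 76.59$)
$Q{\left(T \right)} = 2$ ($Q{\left(T \right)} = \sqrt{4} = 2$)
$\left(48150 + w\right) \left(47028 + q{\left(Q{\left(-9 \right)} \right)}\right) = \left(48150 + \sqrt{5866}\right) \left(47028 + 2^{2}\right) = \left(48150 + \sqrt{5866}\right) \left(47028 + 4\right) = \left(48150 + \sqrt{5866}\right) 47032 = 2264590800 + 47032 \sqrt{5866}$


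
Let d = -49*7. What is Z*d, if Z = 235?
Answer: -80605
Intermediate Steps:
d = -343
Z*d = 235*(-343) = -80605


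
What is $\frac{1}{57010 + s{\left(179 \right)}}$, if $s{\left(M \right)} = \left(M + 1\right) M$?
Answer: $\frac{1}{89230} \approx 1.1207 \cdot 10^{-5}$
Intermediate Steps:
$s{\left(M \right)} = M \left(1 + M\right)$ ($s{\left(M \right)} = \left(1 + M\right) M = M \left(1 + M\right)$)
$\frac{1}{57010 + s{\left(179 \right)}} = \frac{1}{57010 + 179 \left(1 + 179\right)} = \frac{1}{57010 + 179 \cdot 180} = \frac{1}{57010 + 32220} = \frac{1}{89230}$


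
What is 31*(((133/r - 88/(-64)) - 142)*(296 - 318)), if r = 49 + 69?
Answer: 22452463/236 ≈ 95138.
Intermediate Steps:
r = 118
31*(((133/r - 88/(-64)) - 142)*(296 - 318)) = 31*(((133/118 - 88/(-64)) - 142)*(296 - 318)) = 31*(((133*(1/118) - 88*(-1/64)) - 142)*(-22)) = 31*(((133/118 + 11/8) - 142)*(-22)) = 31*((1181/472 - 142)*(-22)) = 31*(-65843/472*(-22)) = 31*(724273/236) = 22452463/236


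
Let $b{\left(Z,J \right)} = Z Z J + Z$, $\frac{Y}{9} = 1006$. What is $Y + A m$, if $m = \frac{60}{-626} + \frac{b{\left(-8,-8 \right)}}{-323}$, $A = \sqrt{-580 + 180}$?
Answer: $9054 + \frac{3061400 i}{101099} \approx 9054.0 + 30.281 i$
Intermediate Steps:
$Y = 9054$ ($Y = 9 \cdot 1006 = 9054$)
$A = 20 i$ ($A = \sqrt{-400} = 20 i \approx 20.0 i$)
$b{\left(Z,J \right)} = Z + J Z^{2}$ ($b{\left(Z,J \right)} = Z^{2} J + Z = J Z^{2} + Z = Z + J Z^{2}$)
$m = \frac{153070}{101099}$ ($m = \frac{60}{-626} + \frac{\left(-8\right) \left(1 - -64\right)}{-323} = 60 \left(- \frac{1}{626}\right) + - 8 \left(1 + 64\right) \left(- \frac{1}{323}\right) = - \frac{30}{313} + \left(-8\right) 65 \left(- \frac{1}{323}\right) = - \frac{30}{313} - - \frac{520}{323} = - \frac{30}{313} + \frac{520}{323} = \frac{153070}{101099} \approx 1.5141$)
$Y + A m = 9054 + 20 i \frac{153070}{101099} = 9054 + \frac{3061400 i}{101099}$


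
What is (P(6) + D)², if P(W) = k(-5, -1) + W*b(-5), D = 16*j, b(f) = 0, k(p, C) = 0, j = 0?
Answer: 0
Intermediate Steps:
D = 0 (D = 16*0 = 0)
P(W) = 0 (P(W) = 0 + W*0 = 0 + 0 = 0)
(P(6) + D)² = (0 + 0)² = 0² = 0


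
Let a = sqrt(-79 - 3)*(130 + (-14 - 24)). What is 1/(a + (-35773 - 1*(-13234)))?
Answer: -22539/508700569 - 92*I*sqrt(82)/508700569 ≈ -4.4307e-5 - 1.6377e-6*I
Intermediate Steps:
a = 92*I*sqrt(82) (a = sqrt(-82)*(130 - 38) = (I*sqrt(82))*92 = 92*I*sqrt(82) ≈ 833.1*I)
1/(a + (-35773 - 1*(-13234))) = 1/(92*I*sqrt(82) + (-35773 - 1*(-13234))) = 1/(92*I*sqrt(82) + (-35773 + 13234)) = 1/(92*I*sqrt(82) - 22539) = 1/(-22539 + 92*I*sqrt(82))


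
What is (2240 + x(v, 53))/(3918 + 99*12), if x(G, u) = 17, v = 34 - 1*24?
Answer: 61/138 ≈ 0.44203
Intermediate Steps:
v = 10 (v = 34 - 24 = 10)
(2240 + x(v, 53))/(3918 + 99*12) = (2240 + 17)/(3918 + 99*12) = 2257/(3918 + 1188) = 2257/5106 = 2257*(1/5106) = 61/138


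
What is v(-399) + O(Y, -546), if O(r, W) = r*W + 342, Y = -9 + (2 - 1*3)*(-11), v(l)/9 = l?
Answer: -4341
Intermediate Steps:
v(l) = 9*l
Y = 2 (Y = -9 + (2 - 3)*(-11) = -9 - 1*(-11) = -9 + 11 = 2)
O(r, W) = 342 + W*r (O(r, W) = W*r + 342 = 342 + W*r)
v(-399) + O(Y, -546) = 9*(-399) + (342 - 546*2) = -3591 + (342 - 1092) = -3591 - 750 = -4341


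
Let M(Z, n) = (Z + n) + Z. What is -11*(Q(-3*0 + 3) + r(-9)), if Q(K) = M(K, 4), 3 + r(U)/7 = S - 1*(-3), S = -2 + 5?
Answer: -341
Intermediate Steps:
S = 3
M(Z, n) = n + 2*Z
r(U) = 21 (r(U) = -21 + 7*(3 - 1*(-3)) = -21 + 7*(3 + 3) = -21 + 7*6 = -21 + 42 = 21)
Q(K) = 4 + 2*K
-11*(Q(-3*0 + 3) + r(-9)) = -11*((4 + 2*(-3*0 + 3)) + 21) = -11*((4 + 2*(0 + 3)) + 21) = -11*((4 + 2*3) + 21) = -11*((4 + 6) + 21) = -11*(10 + 21) = -11*31 = -341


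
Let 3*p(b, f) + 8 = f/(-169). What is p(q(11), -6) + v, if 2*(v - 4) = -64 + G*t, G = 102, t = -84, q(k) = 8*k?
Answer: -2187530/507 ≈ -4314.7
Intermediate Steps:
p(b, f) = -8/3 - f/507 (p(b, f) = -8/3 + (f/(-169))/3 = -8/3 + (f*(-1/169))/3 = -8/3 + (-f/169)/3 = -8/3 - f/507)
v = -4312 (v = 4 + (-64 + 102*(-84))/2 = 4 + (-64 - 8568)/2 = 4 + (1/2)*(-8632) = 4 - 4316 = -4312)
p(q(11), -6) + v = (-8/3 - 1/507*(-6)) - 4312 = (-8/3 + 2/169) - 4312 = -1346/507 - 4312 = -2187530/507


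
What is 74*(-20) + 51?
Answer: -1429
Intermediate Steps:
74*(-20) + 51 = -1480 + 51 = -1429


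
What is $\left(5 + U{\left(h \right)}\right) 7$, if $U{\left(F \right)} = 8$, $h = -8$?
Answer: $91$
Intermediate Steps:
$\left(5 + U{\left(h \right)}\right) 7 = \left(5 + 8\right) 7 = 13 \cdot 7 = 91$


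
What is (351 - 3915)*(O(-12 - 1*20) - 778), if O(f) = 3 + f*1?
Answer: 2876148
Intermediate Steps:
O(f) = 3 + f
(351 - 3915)*(O(-12 - 1*20) - 778) = (351 - 3915)*((3 + (-12 - 1*20)) - 778) = -3564*((3 + (-12 - 20)) - 778) = -3564*((3 - 32) - 778) = -3564*(-29 - 778) = -3564*(-807) = 2876148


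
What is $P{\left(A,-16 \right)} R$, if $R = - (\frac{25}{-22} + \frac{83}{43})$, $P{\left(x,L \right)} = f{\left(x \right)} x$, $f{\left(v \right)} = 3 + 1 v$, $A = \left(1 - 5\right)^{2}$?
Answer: $- \frac{114152}{473} \approx -241.34$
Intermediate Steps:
$A = 16$ ($A = \left(-4\right)^{2} = 16$)
$f{\left(v \right)} = 3 + v$
$P{\left(x,L \right)} = x \left(3 + x\right)$ ($P{\left(x,L \right)} = \left(3 + x\right) x = x \left(3 + x\right)$)
$R = - \frac{751}{946}$ ($R = - (25 \left(- \frac{1}{22}\right) + 83 \cdot \frac{1}{43}) = - (- \frac{25}{22} + \frac{83}{43}) = \left(-1\right) \frac{751}{946} = - \frac{751}{946} \approx -0.79387$)
$P{\left(A,-16 \right)} R = 16 \left(3 + 16\right) \left(- \frac{751}{946}\right) = 16 \cdot 19 \left(- \frac{751}{946}\right) = 304 \left(- \frac{751}{946}\right) = - \frac{114152}{473}$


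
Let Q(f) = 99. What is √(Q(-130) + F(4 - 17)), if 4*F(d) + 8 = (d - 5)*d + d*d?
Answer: √791/2 ≈ 14.062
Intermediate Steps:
F(d) = -2 + d²/4 + d*(-5 + d)/4 (F(d) = -2 + ((d - 5)*d + d*d)/4 = -2 + ((-5 + d)*d + d²)/4 = -2 + (d*(-5 + d) + d²)/4 = -2 + (d² + d*(-5 + d))/4 = -2 + (d²/4 + d*(-5 + d)/4) = -2 + d²/4 + d*(-5 + d)/4)
√(Q(-130) + F(4 - 17)) = √(99 + (-2 + (4 - 17)²/2 - 5*(4 - 17)/4)) = √(99 + (-2 + (½)*(-13)² - 5/4*(-13))) = √(99 + (-2 + (½)*169 + 65/4)) = √(99 + (-2 + 169/2 + 65/4)) = √(99 + 395/4) = √(791/4) = √791/2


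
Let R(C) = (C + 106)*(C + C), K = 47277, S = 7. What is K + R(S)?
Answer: 48859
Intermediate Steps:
R(C) = 2*C*(106 + C) (R(C) = (106 + C)*(2*C) = 2*C*(106 + C))
K + R(S) = 47277 + 2*7*(106 + 7) = 47277 + 2*7*113 = 47277 + 1582 = 48859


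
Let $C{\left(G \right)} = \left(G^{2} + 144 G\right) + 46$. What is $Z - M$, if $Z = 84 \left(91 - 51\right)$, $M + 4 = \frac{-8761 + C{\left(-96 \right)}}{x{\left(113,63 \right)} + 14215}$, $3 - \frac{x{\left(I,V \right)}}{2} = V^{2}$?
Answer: $\frac{21149335}{6283} \approx 3366.1$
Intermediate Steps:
$x{\left(I,V \right)} = 6 - 2 V^{2}$
$C{\left(G \right)} = 46 + G^{2} + 144 G$
$M = - \frac{38455}{6283}$ ($M = -4 + \frac{-8761 + \left(46 + \left(-96\right)^{2} + 144 \left(-96\right)\right)}{\left(6 - 2 \cdot 63^{2}\right) + 14215} = -4 + \frac{-8761 + \left(46 + 9216 - 13824\right)}{\left(6 - 7938\right) + 14215} = -4 + \frac{-8761 - 4562}{\left(6 - 7938\right) + 14215} = -4 - \frac{13323}{-7932 + 14215} = -4 - \frac{13323}{6283} = - \frac{38455}{6283} \approx -6.1205$)
$Z = 3360$ ($Z = 84 \cdot 40 = 3360$)
$Z - M = 3360 - - \frac{38455}{6283} = 3360 + \frac{38455}{6283} = \frac{21149335}{6283}$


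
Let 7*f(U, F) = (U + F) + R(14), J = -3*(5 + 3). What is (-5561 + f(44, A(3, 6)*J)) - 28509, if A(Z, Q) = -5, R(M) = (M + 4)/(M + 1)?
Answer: -170232/5 ≈ -34046.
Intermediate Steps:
R(M) = (4 + M)/(1 + M)
J = -24 (J = -3*8 = -24)
f(U, F) = 6/35 + F/7 + U/7 (f(U, F) = ((U + F) + (4 + 14)/(1 + 14))/7 = ((F + U) + 18/15)/7 = ((F + U) + (1/15)*18)/7 = ((F + U) + 6/5)/7 = (6/5 + F + U)/7 = 6/35 + F/7 + U/7)
(-5561 + f(44, A(3, 6)*J)) - 28509 = (-5561 + (6/35 + (-5*(-24))/7 + (⅐)*44)) - 28509 = (-5561 + (6/35 + (⅐)*120 + 44/7)) - 28509 = (-5561 + (6/35 + 120/7 + 44/7)) - 28509 = (-5561 + 118/5) - 28509 = -27687/5 - 28509 = -170232/5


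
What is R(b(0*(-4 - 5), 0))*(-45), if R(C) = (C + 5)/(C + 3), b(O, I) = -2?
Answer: -135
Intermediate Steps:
R(C) = (5 + C)/(3 + C)
R(b(0*(-4 - 5), 0))*(-45) = ((5 - 2)/(3 - 2))*(-45) = (3/1)*(-45) = (1*3)*(-45) = 3*(-45) = -135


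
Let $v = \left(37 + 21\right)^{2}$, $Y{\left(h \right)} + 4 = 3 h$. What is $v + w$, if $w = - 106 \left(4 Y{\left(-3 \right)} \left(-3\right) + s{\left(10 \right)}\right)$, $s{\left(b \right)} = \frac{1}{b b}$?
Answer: $- \frac{658653}{50} \approx -13173.0$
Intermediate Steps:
$Y{\left(h \right)} = -4 + 3 h$
$v = 3364$ ($v = 58^{2} = 3364$)
$s{\left(b \right)} = \frac{1}{b^{2}}$
$w = - \frac{826853}{50}$ ($w = - 106 \left(4 \left(-4 + 3 \left(-3\right)\right) \left(-3\right) + \frac{1}{100}\right) = - 106 \left(4 \left(-4 - 9\right) \left(-3\right) + \frac{1}{100}\right) = - 106 \left(4 \left(-13\right) \left(-3\right) + \frac{1}{100}\right) = - 106 \left(\left(-52\right) \left(-3\right) + \frac{1}{100}\right) = - 106 \left(156 + \frac{1}{100}\right) = \left(-106\right) \frac{15601}{100} = - \frac{826853}{50} \approx -16537.0$)
$v + w = 3364 - \frac{826853}{50} = - \frac{658653}{50}$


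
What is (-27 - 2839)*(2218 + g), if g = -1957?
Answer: -748026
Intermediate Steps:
(-27 - 2839)*(2218 + g) = (-27 - 2839)*(2218 - 1957) = -2866*261 = -748026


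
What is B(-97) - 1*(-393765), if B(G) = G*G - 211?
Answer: 402963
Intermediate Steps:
B(G) = -211 + G² (B(G) = G² - 211 = -211 + G²)
B(-97) - 1*(-393765) = (-211 + (-97)²) - 1*(-393765) = (-211 + 9409) + 393765 = 9198 + 393765 = 402963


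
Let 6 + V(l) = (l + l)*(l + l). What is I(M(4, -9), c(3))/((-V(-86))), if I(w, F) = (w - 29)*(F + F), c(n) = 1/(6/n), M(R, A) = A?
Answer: 19/14789 ≈ 0.0012847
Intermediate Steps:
V(l) = -6 + 4*l**2 (V(l) = -6 + (l + l)*(l + l) = -6 + (2*l)*(2*l) = -6 + 4*l**2)
c(n) = n/6
I(w, F) = 2*F*(-29 + w) (I(w, F) = (-29 + w)*(2*F) = 2*F*(-29 + w))
I(M(4, -9), c(3))/((-V(-86))) = (2*((1/6)*3)*(-29 - 9))/((-(-6 + 4*(-86)**2))) = (2*(1/2)*(-38))/((-(-6 + 4*7396))) = -38*(-1/(-6 + 29584)) = -38/((-1*29578)) = -38/(-29578) = -38*(-1/29578) = 19/14789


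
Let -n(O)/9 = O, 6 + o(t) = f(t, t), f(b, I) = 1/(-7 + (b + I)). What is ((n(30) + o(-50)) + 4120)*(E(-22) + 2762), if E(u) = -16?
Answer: 1129449022/107 ≈ 1.0556e+7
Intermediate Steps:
f(b, I) = 1/(-7 + I + b) (f(b, I) = 1/(-7 + (I + b)) = 1/(-7 + I + b))
o(t) = -6 + 1/(-7 + 2*t) (o(t) = -6 + 1/(-7 + t + t) = -6 + 1/(-7 + 2*t))
n(O) = -9*O
((n(30) + o(-50)) + 4120)*(E(-22) + 2762) = ((-9*30 + (43 - 12*(-50))/(-7 + 2*(-50))) + 4120)*(-16 + 2762) = ((-270 + (43 + 600)/(-7 - 100)) + 4120)*2746 = ((-270 + 643/(-107)) + 4120)*2746 = ((-270 - 1/107*643) + 4120)*2746 = ((-270 - 643/107) + 4120)*2746 = (-29533/107 + 4120)*2746 = (411307/107)*2746 = 1129449022/107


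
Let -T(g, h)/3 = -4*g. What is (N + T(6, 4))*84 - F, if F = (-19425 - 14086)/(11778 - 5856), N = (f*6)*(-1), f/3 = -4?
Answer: 1524809/126 ≈ 12102.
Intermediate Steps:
f = -12 (f = 3*(-4) = -12)
T(g, h) = 12*g (T(g, h) = -(-12)*g = 12*g)
N = 72 (N = -12*6*(-1) = -72*(-1) = 72)
F = -713/126 (F = -33511/5922 = -33511*1/5922 = -713/126 ≈ -5.6587)
(N + T(6, 4))*84 - F = (72 + 12*6)*84 - 1*(-713/126) = (72 + 72)*84 + 713/126 = 144*84 + 713/126 = 12096 + 713/126 = 1524809/126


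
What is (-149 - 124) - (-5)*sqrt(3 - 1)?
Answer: -273 + 5*sqrt(2) ≈ -265.93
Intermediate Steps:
(-149 - 124) - (-5)*sqrt(3 - 1) = -273 - (-5)*sqrt(2) = -273 + 5*sqrt(2)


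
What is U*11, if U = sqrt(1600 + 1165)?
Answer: 11*sqrt(2765) ≈ 578.42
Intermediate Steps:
U = sqrt(2765) ≈ 52.583
U*11 = sqrt(2765)*11 = 11*sqrt(2765)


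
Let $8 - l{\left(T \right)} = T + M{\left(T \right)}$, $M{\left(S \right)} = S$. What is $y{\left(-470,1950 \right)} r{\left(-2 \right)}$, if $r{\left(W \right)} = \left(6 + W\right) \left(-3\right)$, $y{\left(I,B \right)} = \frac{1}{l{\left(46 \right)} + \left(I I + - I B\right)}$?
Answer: $- \frac{3}{284329} \approx -1.0551 \cdot 10^{-5}$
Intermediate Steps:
$l{\left(T \right)} = 8 - 2 T$ ($l{\left(T \right)} = 8 - \left(T + T\right) = 8 - 2 T$)
$y{\left(I,B \right)} = \frac{1}{-84 + I^{2} - B I}$ ($y{\left(I,B \right)} = \frac{1}{\left(8 - 92\right) + \left(I I + - I B\right)} = \frac{1}{\left(8 - 92\right) - \left(- I^{2} + B I\right)} = \frac{1}{-84 - \left(- I^{2} + B I\right)} = \frac{1}{-84 + I^{2} - B I}$)
$r{\left(W \right)} = -18 - 3 W$
$y{\left(-470,1950 \right)} r{\left(-2 \right)} = - \frac{1}{84 - \left(-470\right)^{2} + 1950 \left(-470\right)} \left(-18 - -6\right) = - \frac{1}{84 - 220900 - 916500} \left(-18 + 6\right) = - \frac{1}{84 - 220900 - 916500} \left(-12\right) = - \frac{1}{-1137316} \left(-12\right) = \left(-1\right) \left(- \frac{1}{1137316}\right) \left(-12\right) = \frac{1}{1137316} \left(-12\right) = - \frac{3}{284329}$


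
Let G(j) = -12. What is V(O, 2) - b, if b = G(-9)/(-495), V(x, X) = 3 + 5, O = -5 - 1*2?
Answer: 1316/165 ≈ 7.9758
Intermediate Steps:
O = -7 (O = -5 - 2 = -7)
V(x, X) = 8
b = 4/165 (b = -12/(-495) = -12*(-1/495) = 4/165 ≈ 0.024242)
V(O, 2) - b = 8 - 1*4/165 = 8 - 4/165 = 1316/165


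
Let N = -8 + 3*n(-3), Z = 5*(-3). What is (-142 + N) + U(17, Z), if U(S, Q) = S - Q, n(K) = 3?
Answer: -109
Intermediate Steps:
Z = -15
N = 1 (N = -8 + 3*3 = -8 + 9 = 1)
(-142 + N) + U(17, Z) = (-142 + 1) + (17 - 1*(-15)) = -141 + (17 + 15) = -141 + 32 = -109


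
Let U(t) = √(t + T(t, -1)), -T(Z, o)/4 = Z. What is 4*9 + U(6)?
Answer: 36 + 3*I*√2 ≈ 36.0 + 4.2426*I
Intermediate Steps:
T(Z, o) = -4*Z
U(t) = √3*√(-t) (U(t) = √(t - 4*t) = √(-3*t) = √3*√(-t))
4*9 + U(6) = 4*9 + √3*√(-1*6) = 36 + √3*√(-6) = 36 + √3*(I*√6) = 36 + 3*I*√2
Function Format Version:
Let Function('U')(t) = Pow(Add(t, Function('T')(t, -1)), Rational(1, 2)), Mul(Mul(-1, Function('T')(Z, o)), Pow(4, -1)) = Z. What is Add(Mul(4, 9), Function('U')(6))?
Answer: Add(36, Mul(3, I, Pow(2, Rational(1, 2)))) ≈ Add(36.000, Mul(4.2426, I))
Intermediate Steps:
Function('T')(Z, o) = Mul(-4, Z)
Function('U')(t) = Mul(Pow(3, Rational(1, 2)), Pow(Mul(-1, t), Rational(1, 2))) (Function('U')(t) = Pow(Add(t, Mul(-4, t)), Rational(1, 2)) = Pow(Mul(-3, t), Rational(1, 2)) = Mul(Pow(3, Rational(1, 2)), Pow(Mul(-1, t), Rational(1, 2))))
Add(Mul(4, 9), Function('U')(6)) = Add(Mul(4, 9), Mul(Pow(3, Rational(1, 2)), Pow(Mul(-1, 6), Rational(1, 2)))) = Add(36, Mul(Pow(3, Rational(1, 2)), Pow(-6, Rational(1, 2)))) = Add(36, Mul(Pow(3, Rational(1, 2)), Mul(I, Pow(6, Rational(1, 2))))) = Add(36, Mul(3, I, Pow(2, Rational(1, 2))))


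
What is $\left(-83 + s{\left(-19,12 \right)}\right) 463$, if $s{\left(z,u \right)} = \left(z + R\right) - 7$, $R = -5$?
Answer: $-52782$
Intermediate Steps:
$s{\left(z,u \right)} = -12 + z$ ($s{\left(z,u \right)} = \left(z - 5\right) - 7 = \left(-5 + z\right) - 7 = -12 + z$)
$\left(-83 + s{\left(-19,12 \right)}\right) 463 = \left(-83 - 31\right) 463 = \left(-114\right) 463 = -52782$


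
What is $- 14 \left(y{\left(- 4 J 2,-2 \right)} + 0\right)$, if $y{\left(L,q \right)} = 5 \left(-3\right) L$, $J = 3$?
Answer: $-5040$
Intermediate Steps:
$y{\left(L,q \right)} = - 15 L$
$- 14 \left(y{\left(- 4 J 2,-2 \right)} + 0\right) = - 14 \left(- 15 \left(-4\right) 3 \cdot 2 + 0\right) = - 14 \left(- 15 \left(\left(-12\right) 2\right) + 0\right) = - 14 \left(\left(-15\right) \left(-24\right) + 0\right) = - 14 \left(360 + 0\right) = \left(-14\right) 360 = -5040$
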